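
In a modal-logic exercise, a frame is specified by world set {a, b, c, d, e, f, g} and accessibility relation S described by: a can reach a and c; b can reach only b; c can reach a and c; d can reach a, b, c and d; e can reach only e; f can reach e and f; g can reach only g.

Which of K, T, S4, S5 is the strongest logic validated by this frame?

S4

Reflexive (axiom T): yes — every world is S-related to itself.
Transitive (axiom 4): yes — every two-step S-path is closed by a direct edge.
Euclidean (axiom 5): no — d S a and d S b, but not a S b.
So F validates K, T, S4; S5 would additionally require S to be Euclidean. The strongest is S4.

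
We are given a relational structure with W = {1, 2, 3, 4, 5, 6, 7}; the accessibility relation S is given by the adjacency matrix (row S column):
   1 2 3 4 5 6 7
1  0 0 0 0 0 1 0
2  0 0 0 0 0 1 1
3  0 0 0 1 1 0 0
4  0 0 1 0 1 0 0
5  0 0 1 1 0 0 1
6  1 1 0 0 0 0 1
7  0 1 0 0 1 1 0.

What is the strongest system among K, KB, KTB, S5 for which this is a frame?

KB

Symmetric (axiom B): yes — every pair in S has its reverse in S.
Reflexive (axiom T): no — 1 is not related to itself.
Euclidean (axiom 5): no — 5 S 3 and 5 S 7, but not 3 S 7.
So F validates K, KB; KTB would additionally require S to be reflexive. The strongest is KB.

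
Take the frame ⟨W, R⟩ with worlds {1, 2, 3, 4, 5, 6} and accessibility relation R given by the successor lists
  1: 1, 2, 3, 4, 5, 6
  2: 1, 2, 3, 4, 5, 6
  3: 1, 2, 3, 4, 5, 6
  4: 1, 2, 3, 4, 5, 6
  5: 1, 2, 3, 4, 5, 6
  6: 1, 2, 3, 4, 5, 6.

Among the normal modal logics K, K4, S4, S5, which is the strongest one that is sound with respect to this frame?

S5

Transitive (axiom 4): yes — every two-step R-path is closed by a direct edge.
Reflexive (axiom T): yes — every world is R-related to itself.
Euclidean (axiom 5): yes — any two successors of a common world are R-related.
So F validates K, K4, S4, S5. The strongest is S5.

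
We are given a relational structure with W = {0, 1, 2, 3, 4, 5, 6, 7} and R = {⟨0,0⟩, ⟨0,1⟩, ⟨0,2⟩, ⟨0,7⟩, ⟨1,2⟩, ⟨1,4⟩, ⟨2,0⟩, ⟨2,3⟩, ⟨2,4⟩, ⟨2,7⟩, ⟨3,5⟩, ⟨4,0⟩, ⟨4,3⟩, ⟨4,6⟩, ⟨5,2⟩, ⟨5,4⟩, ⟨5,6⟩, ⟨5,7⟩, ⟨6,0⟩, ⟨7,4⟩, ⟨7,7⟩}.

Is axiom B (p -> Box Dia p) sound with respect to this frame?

No

The schema B characterises exactly the symmetric frames.
Symmetric: no — 0 R 1 but not 1 R 0.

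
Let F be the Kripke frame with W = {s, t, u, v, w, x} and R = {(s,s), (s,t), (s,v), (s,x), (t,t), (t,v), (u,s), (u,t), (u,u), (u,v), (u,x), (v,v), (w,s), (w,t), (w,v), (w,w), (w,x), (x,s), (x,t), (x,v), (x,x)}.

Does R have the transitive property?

Transitive: yes — every two-step R-path is closed by a direct edge.

Yes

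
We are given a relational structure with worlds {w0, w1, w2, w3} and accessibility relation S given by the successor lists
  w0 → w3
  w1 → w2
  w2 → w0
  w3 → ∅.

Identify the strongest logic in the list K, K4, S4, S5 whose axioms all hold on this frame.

Transitive (axiom 4): no — w1 S w2 and w2 S w0, but not w1 S w0.
Reflexive (axiom T): no — w0 is not related to itself.
Euclidean (axiom 5): no — w0 S w3 and w0 S w3, but not w3 S w3.
So F validates K; K4 would additionally require S to be transitive. The strongest is K.

K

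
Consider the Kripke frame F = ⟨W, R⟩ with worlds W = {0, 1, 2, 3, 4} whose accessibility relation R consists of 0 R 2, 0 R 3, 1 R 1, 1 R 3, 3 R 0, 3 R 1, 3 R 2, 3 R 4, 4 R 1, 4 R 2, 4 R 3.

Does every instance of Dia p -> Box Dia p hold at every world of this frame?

Axiom 5 corresponds to the accessibility relation being Euclidean.
Euclidean: no — 0 R 2 and 0 R 3, but not 2 R 3.

No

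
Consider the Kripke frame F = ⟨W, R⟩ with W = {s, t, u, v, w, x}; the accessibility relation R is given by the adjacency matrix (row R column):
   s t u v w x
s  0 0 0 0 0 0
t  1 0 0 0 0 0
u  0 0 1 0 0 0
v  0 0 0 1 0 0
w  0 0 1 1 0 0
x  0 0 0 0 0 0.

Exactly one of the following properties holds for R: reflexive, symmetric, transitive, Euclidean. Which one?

transitive

Reflexive: no — s is not related to itself.
Symmetric: no — t R s but not s R t.
Transitive: yes — every two-step R-path is closed by a direct edge.
Euclidean: no — w R u and w R v, but not u R v.
Only transitive holds.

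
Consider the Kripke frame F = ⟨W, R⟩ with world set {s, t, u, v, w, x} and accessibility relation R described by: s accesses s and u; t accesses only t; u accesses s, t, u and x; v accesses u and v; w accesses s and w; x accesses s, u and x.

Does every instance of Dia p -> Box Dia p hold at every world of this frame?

No

The schema 5 characterises exactly the Euclidean frames.
Euclidean: no — u R s and u R t, but not s R t.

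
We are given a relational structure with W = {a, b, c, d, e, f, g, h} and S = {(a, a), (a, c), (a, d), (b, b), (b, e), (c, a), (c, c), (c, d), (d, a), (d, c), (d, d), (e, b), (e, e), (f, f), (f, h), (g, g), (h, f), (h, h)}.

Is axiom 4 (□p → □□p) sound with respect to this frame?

Yes

The schema 4 characterises exactly the transitive frames.
Transitive: yes — every two-step S-path is closed by a direct edge.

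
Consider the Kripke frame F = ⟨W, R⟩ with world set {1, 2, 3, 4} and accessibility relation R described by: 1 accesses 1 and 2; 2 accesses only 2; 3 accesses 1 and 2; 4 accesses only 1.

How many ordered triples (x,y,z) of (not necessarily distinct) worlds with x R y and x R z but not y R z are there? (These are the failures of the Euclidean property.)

Enumerating: (1,2,1), (3,2,1).

2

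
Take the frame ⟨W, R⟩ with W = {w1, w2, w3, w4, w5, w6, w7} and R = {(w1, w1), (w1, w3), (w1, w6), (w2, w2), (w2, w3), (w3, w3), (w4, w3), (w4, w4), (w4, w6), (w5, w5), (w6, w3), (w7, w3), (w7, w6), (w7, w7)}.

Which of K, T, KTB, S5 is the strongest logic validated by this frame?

K

Reflexive (axiom T): no — w6 is not related to itself.
Symmetric (axiom B): no — w1 R w3 but not w3 R w1.
Euclidean (axiom 5): no — w1 R w3 and w1 R w6, but not w3 R w6.
So F validates K; T would additionally require R to be reflexive. The strongest is K.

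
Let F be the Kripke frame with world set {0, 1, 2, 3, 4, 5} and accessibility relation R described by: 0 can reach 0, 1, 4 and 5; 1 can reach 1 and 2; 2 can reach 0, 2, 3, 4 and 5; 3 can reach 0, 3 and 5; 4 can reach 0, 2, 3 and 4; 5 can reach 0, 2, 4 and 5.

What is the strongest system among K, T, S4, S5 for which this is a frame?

T

Reflexive (axiom T): yes — every world is R-related to itself.
Transitive (axiom 4): no — 0 R 1 and 1 R 2, but not 0 R 2.
Euclidean (axiom 5): no — 0 R 1 and 0 R 4, but not 1 R 4.
So F validates K, T; S4 would additionally require R to be transitive. The strongest is T.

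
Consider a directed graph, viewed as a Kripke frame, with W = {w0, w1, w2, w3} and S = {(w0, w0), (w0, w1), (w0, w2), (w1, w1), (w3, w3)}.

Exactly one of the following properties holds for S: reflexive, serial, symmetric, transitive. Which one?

Reflexive: no — w2 is not related to itself.
Serial: no — w2 has no S-successor.
Symmetric: no — w0 S w1 but not w1 S w0.
Transitive: yes — every two-step S-path is closed by a direct edge.
Only transitive holds.

transitive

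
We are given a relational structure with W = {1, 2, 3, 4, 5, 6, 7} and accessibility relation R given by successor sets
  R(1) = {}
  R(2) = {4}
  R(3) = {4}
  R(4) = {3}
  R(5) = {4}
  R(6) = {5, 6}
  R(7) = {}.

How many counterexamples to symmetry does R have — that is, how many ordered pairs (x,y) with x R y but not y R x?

3

Enumerating: (2,4), (5,4), (6,5).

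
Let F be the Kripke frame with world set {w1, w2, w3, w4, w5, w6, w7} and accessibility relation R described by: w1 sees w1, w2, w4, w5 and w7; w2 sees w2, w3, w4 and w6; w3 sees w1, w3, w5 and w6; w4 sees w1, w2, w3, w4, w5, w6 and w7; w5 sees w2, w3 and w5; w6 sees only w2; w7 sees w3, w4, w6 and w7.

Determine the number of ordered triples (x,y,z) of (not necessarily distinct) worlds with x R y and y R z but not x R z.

30

Enumerating: (w1,w2,w3), (w1,w2,w6), (w1,w4,w3), (w1,w4,w6), (w1,w5,w3), (w1,w7,w3), (w1,w7,w6), (w2,w3,w1), (w2,w3,w5), (w2,w4,w1), (w2,w4,w5), (w2,w4,w7), … and 18 more.
Total: 30.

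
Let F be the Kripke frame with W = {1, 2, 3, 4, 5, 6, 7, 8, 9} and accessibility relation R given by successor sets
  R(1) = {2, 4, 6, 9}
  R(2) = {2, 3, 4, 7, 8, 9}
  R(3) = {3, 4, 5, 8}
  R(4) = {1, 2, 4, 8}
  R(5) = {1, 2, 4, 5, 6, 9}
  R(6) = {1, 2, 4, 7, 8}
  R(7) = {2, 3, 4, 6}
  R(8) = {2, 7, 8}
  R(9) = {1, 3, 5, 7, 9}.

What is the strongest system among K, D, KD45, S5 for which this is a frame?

Serial (axiom D): yes — every world has a successor (e.g. 1 R 2).
Euclidean (axiom 5): no — 1 R 2 and 1 R 6, but not 2 R 6.
Transitive (axiom 4): no — 1 R 2 and 2 R 3, but not 1 R 3.
Reflexive (axiom T): no — 1 is not related to itself.
So F validates K, D; KD45 would additionally require R to be Euclidean and transitive. The strongest is D.

D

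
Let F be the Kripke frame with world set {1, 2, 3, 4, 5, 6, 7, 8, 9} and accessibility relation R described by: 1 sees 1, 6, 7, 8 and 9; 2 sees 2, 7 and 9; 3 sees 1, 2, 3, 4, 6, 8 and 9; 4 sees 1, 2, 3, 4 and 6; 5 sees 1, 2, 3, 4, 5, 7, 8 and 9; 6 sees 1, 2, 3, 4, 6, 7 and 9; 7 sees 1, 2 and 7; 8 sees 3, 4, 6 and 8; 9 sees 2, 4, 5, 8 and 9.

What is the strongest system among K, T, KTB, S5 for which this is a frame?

Reflexive (axiom T): yes — every world is R-related to itself.
Symmetric (axiom B): no — 1 R 8 but not 8 R 1.
Euclidean (axiom 5): no — 1 R 6 and 1 R 8, but not 6 R 8.
So F validates K, T; KTB would additionally require R to be symmetric. The strongest is T.

T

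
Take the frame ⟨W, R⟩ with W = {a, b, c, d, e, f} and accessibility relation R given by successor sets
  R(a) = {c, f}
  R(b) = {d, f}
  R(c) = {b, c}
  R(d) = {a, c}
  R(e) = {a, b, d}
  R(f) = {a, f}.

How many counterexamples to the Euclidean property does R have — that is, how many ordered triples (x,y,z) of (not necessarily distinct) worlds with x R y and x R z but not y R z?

Enumerating: (a,c,f), (a,f,c), (b,d,d), (b,d,f), (b,f,d), (c,b,b), (c,b,c), (d,a,a), (d,c,a), (e,a,a), (e,a,b), (e,a,d), (e,b,a), (e,b,b), (e,d,b), (e,d,d), (f,a,a).

17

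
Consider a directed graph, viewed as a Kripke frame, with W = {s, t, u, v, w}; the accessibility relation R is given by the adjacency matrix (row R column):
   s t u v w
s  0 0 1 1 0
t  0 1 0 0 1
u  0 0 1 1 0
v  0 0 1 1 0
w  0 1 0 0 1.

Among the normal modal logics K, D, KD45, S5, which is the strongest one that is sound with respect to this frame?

Serial (axiom D): yes — every world has a successor (e.g. s R u).
Euclidean (axiom 5): yes — any two successors of a common world are R-related.
Transitive (axiom 4): yes — every two-step R-path is closed by a direct edge.
Reflexive (axiom T): no — s is not related to itself.
So F validates K, D, KD45; S5 would additionally require R to be reflexive. The strongest is KD45.

KD45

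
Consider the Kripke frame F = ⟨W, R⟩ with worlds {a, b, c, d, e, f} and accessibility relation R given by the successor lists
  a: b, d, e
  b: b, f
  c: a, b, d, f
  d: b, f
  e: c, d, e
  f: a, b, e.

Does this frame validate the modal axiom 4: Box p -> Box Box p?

No

The schema 4 characterises exactly the transitive frames.
Transitive: no — a R b and b R f, but not a R f.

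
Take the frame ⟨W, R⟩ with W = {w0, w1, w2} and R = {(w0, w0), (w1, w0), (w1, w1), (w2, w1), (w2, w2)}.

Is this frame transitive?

No

Transitive: no — w2 R w1 and w1 R w0, but not w2 R w0.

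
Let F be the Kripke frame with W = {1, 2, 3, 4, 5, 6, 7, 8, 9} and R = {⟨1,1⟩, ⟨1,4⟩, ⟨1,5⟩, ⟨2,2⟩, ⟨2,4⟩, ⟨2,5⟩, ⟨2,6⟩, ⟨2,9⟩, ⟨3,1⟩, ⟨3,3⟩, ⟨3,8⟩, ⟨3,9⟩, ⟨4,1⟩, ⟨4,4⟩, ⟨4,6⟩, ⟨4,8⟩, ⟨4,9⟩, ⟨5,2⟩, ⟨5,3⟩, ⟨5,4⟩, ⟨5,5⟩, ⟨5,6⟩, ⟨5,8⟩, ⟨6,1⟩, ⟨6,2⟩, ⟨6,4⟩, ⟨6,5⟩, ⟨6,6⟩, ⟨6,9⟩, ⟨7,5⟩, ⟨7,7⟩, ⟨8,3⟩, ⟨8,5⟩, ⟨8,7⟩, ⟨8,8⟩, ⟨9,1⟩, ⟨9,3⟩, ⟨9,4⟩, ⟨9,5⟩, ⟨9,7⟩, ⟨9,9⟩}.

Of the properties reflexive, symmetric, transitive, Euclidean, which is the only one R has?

Reflexive: yes — every world is R-related to itself.
Symmetric: no — 1 R 5 but not 5 R 1.
Transitive: no — 1 R 4 and 4 R 6, but not 1 R 6.
Euclidean: no — 1 R 4 and 1 R 5, but not 4 R 5.
Only reflexive holds.

reflexive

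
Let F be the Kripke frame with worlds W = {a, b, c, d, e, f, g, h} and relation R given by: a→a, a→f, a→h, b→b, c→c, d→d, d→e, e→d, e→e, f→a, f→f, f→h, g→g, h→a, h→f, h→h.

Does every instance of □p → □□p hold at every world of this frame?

By correspondence theory, 4 is valid on a frame iff R is transitive.
Transitive: yes — every two-step R-path is closed by a direct edge.

Yes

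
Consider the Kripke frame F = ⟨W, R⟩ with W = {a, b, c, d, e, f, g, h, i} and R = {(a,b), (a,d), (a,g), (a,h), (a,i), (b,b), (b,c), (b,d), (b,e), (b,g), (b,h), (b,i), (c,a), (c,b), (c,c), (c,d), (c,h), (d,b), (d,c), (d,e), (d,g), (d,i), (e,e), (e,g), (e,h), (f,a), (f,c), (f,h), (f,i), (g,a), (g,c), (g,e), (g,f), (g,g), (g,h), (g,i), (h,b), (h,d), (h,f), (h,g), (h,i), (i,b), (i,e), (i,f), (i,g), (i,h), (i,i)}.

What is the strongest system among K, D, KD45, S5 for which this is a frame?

D

Serial (axiom D): yes — every world has a successor (e.g. a R b).
Euclidean (axiom 5): no — a R d and a R h, but not d R h.
Transitive (axiom 4): no — a R b and b R c, but not a R c.
Reflexive (axiom T): no — a is not related to itself.
So F validates K, D; KD45 would additionally require R to be Euclidean and transitive. The strongest is D.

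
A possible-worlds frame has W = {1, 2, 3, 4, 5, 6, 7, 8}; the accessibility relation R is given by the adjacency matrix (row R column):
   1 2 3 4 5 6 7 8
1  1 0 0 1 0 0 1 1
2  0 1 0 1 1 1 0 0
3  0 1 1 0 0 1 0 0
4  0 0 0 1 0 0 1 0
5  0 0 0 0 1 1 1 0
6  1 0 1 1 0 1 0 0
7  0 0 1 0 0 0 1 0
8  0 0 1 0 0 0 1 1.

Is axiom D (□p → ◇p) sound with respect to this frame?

Yes

By correspondence theory, D is valid on a frame iff R is serial.
Serial: yes — every world has a successor (e.g. 1 R 1).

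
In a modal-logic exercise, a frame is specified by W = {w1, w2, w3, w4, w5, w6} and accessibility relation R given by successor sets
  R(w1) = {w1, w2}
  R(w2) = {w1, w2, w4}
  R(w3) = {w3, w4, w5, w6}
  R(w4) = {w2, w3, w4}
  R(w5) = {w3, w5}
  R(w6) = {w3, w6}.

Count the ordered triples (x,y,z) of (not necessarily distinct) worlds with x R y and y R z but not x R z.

10

Enumerating: (w1,w2,w4), (w2,w4,w3), (w3,w4,w2), (w4,w2,w1), (w4,w3,w5), (w4,w3,w6), (w5,w3,w4), (w5,w3,w6), (w6,w3,w4), (w6,w3,w5).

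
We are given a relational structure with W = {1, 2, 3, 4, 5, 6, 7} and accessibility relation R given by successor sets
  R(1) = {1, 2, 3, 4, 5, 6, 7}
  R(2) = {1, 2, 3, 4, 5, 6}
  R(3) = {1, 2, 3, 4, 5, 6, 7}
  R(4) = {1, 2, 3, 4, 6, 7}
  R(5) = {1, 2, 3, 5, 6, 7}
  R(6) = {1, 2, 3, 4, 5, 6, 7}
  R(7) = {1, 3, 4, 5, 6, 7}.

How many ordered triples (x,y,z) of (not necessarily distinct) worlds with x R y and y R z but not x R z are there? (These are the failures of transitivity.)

Enumerating: (2,1,7), (2,3,7), (2,4,7), (2,5,7), (2,6,7), (4,1,5), (4,2,5), (4,3,5), (4,6,5), (4,7,5), (5,1,4), (5,2,4), … and 8 more.
Total: 20.

20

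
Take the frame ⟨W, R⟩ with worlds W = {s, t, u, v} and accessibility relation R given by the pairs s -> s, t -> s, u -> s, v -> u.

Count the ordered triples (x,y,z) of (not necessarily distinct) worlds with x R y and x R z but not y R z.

Enumerating: (v,u,u).

1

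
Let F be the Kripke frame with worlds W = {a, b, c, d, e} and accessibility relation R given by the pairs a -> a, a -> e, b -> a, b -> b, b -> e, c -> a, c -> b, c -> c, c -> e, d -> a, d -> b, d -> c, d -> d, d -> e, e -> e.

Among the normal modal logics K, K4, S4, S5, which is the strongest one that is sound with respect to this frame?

Transitive (axiom 4): yes — every two-step R-path is closed by a direct edge.
Reflexive (axiom T): yes — every world is R-related to itself.
Euclidean (axiom 5): no — b R e and b R a, but not e R a.
So F validates K, K4, S4; S5 would additionally require R to be Euclidean. The strongest is S4.

S4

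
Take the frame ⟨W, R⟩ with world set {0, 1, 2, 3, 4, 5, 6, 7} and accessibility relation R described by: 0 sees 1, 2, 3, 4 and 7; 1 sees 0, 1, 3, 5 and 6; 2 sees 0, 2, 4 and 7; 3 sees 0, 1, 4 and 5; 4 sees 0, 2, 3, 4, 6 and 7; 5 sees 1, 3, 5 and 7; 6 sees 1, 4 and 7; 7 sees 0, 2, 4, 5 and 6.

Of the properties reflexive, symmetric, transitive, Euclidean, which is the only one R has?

symmetric

Reflexive: no — 0 is not related to itself.
Symmetric: yes — every pair in R has its reverse in R.
Transitive: no — 0 R 1 and 1 R 5, but not 0 R 5.
Euclidean: no — 0 R 1 and 0 R 2, but not 1 R 2.
Only symmetric holds.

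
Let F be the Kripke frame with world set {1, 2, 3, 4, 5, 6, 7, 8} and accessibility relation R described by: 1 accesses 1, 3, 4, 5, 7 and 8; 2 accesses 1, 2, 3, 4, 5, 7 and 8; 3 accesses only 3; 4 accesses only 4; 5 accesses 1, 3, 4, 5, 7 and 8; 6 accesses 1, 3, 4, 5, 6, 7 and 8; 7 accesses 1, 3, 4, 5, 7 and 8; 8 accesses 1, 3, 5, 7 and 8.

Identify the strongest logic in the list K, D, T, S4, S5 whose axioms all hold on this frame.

Serial (axiom D): yes — every world has a successor (e.g. 1 R 1).
Reflexive (axiom T): yes — every world is R-related to itself.
Transitive (axiom 4): no — 8 R 1 and 1 R 4, but not 8 R 4.
Euclidean (axiom 5): no — 1 R 3 and 1 R 4, but not 3 R 4.
So F validates K, D, T; S4 would additionally require R to be transitive. The strongest is T.

T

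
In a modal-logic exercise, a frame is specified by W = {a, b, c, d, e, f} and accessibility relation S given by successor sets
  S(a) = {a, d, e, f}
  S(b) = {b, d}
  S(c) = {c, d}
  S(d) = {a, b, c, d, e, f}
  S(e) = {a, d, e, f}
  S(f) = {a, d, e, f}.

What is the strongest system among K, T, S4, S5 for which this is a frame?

Reflexive (axiom T): yes — every world is S-related to itself.
Transitive (axiom 4): no — a S d and d S b, but not a S b.
Euclidean (axiom 5): no — d S a and d S b, but not a S b.
So F validates K, T; S4 would additionally require S to be transitive. The strongest is T.

T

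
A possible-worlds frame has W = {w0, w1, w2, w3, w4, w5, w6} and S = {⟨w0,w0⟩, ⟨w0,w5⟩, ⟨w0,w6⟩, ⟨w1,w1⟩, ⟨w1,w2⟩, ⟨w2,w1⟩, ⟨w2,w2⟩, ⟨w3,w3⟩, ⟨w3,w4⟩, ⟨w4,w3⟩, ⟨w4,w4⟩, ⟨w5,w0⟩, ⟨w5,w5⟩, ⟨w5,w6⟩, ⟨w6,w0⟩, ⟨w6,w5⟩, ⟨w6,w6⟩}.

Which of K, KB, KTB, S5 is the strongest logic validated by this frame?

S5

Symmetric (axiom B): yes — every pair in S has its reverse in S.
Reflexive (axiom T): yes — every world is S-related to itself.
Euclidean (axiom 5): yes — any two successors of a common world are S-related.
So F validates K, KB, KTB, S5. The strongest is S5.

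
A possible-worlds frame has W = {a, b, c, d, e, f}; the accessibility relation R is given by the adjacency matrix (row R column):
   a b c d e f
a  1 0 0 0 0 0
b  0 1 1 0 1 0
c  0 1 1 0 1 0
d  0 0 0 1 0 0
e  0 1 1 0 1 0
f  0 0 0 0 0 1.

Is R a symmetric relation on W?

Yes

Symmetric: yes — every pair in R has its reverse in R.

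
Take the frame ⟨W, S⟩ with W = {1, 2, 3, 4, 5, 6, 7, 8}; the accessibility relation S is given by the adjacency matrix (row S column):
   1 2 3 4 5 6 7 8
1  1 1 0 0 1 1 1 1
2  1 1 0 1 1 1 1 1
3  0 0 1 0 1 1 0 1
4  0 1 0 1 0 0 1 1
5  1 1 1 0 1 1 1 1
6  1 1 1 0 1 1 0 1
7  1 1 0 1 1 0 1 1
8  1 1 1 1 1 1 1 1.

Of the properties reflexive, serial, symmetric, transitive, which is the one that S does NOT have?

transitive

Reflexive: yes — every world is S-related to itself.
Serial: yes — every world has a successor (e.g. 1 S 1).
Symmetric: yes — every pair in S has its reverse in S.
Transitive: no — 1 S 2 and 2 S 4, but not 1 S 4.
Only transitive fails.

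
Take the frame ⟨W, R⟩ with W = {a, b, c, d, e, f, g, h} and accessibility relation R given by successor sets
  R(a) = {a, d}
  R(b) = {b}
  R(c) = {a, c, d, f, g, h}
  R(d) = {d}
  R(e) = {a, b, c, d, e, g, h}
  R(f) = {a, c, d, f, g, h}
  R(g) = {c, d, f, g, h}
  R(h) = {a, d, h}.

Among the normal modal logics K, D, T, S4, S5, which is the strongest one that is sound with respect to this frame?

T

Serial (axiom D): yes — every world has a successor (e.g. a R a).
Reflexive (axiom T): yes — every world is R-related to itself.
Transitive (axiom 4): no — e R c and c R f, but not e R f.
Euclidean (axiom 5): no — c R a and c R f, but not a R f.
So F validates K, D, T; S4 would additionally require R to be transitive. The strongest is T.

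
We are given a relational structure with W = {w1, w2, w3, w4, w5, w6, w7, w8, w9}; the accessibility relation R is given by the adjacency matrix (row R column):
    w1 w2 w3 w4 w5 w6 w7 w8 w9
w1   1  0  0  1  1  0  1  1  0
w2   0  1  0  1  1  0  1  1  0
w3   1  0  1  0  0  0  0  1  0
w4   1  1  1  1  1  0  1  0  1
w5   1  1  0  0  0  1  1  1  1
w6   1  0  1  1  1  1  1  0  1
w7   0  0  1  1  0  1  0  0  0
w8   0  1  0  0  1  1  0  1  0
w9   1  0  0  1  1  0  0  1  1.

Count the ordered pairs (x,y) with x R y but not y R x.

Enumerating: (w1,w7), (w1,w8), (w2,w7), (w3,w1), (w3,w8), (w4,w3), (w4,w5), (w5,w7), (w6,w1), (w6,w3), (w6,w4), (w6,w9), (w7,w3), (w8,w6), (w9,w1), (w9,w8).

16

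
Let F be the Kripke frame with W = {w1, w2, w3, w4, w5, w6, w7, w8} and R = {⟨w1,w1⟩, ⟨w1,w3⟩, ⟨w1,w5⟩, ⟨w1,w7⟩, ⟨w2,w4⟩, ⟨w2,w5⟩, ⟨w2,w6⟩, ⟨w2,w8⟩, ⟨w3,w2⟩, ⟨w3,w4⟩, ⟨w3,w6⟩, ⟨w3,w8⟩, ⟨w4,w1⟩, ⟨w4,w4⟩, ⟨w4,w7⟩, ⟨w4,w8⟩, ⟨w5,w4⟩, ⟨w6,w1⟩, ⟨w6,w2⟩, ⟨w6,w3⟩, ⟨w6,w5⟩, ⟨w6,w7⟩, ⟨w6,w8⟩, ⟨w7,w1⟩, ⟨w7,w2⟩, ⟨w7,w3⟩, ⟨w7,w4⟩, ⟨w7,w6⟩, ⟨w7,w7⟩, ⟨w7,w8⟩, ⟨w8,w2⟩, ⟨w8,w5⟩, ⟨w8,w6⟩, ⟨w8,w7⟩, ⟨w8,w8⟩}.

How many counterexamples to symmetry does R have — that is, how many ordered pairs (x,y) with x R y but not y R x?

15

Enumerating: (w1,w3), (w1,w5), (w2,w4), (w2,w5), (w3,w2), (w3,w4), (w3,w8), (w4,w1), (w4,w8), (w5,w4), (w6,w1), (w6,w5), (w7,w2), (w7,w3), (w8,w5).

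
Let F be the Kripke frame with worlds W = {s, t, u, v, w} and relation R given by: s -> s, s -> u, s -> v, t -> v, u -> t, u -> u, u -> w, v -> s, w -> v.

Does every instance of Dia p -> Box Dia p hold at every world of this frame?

The schema 5 characterises exactly the Euclidean frames.
Euclidean: no — s R u and s R v, but not u R v.

No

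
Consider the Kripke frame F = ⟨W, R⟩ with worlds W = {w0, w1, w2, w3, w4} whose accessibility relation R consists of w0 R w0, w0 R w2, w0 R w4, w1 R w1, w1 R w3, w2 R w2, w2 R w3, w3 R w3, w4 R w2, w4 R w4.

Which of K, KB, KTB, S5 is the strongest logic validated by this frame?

Symmetric (axiom B): no — w0 R w2 but not w2 R w0.
Reflexive (axiom T): yes — every world is R-related to itself.
Euclidean (axiom 5): no — w0 R w2 and w0 R w4, but not w2 R w4.
So F validates K; KB would additionally require R to be symmetric. The strongest is K.

K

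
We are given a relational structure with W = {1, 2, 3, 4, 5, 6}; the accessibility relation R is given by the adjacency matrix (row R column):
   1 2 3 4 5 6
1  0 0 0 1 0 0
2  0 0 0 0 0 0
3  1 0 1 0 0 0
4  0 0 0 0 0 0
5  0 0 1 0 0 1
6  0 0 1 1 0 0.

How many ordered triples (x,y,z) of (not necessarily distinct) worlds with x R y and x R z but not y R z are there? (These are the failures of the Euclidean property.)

Enumerating: (1,4,4), (3,1,1), (3,1,3), (5,3,6), (5,6,6), (6,3,4), (6,4,3), (6,4,4).

8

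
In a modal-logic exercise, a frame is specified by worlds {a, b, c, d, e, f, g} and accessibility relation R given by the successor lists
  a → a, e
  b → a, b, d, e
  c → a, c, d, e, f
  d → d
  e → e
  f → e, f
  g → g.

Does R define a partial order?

Reflexive: yes — every world is R-related to itself.
Transitive: yes — every two-step R-path is closed by a direct edge.
Antisymmetric: yes — no distinct pair is related both ways.
So R is a partial order.

Yes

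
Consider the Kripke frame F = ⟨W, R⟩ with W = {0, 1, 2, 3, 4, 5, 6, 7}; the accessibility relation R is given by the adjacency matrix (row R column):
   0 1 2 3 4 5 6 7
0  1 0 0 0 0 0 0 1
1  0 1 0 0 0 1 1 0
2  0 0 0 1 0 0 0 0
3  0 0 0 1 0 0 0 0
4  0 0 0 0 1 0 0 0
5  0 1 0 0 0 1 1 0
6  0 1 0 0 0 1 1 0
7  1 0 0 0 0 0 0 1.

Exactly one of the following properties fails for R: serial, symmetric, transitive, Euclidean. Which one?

symmetric

Serial: yes — every world has a successor (e.g. 0 R 0).
Symmetric: no — 2 R 3 but not 3 R 2.
Transitive: yes — every two-step R-path is closed by a direct edge.
Euclidean: yes — any two successors of a common world are R-related.
Only symmetric fails.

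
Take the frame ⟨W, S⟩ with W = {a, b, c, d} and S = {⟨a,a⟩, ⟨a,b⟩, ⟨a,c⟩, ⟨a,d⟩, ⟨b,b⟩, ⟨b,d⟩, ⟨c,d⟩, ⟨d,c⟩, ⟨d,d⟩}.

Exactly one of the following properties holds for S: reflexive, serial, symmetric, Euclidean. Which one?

serial

Reflexive: no — c is not related to itself.
Serial: yes — every world has a successor (e.g. a S a).
Symmetric: no — a S b but not b S a.
Euclidean: no — a S b and a S c, but not b S c.
Only serial holds.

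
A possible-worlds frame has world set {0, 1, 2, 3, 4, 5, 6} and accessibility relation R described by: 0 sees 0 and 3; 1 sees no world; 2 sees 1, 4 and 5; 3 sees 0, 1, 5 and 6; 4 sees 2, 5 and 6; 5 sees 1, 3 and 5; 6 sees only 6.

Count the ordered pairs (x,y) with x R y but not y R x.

7

Enumerating: (2,1), (2,5), (3,1), (3,6), (4,5), (4,6), (5,1).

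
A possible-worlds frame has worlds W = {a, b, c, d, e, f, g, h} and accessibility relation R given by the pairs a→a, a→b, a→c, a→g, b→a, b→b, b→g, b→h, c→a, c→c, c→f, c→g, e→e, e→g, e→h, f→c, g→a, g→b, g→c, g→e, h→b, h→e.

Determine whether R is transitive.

No

Transitive: no — a R b and b R h, but not a R h.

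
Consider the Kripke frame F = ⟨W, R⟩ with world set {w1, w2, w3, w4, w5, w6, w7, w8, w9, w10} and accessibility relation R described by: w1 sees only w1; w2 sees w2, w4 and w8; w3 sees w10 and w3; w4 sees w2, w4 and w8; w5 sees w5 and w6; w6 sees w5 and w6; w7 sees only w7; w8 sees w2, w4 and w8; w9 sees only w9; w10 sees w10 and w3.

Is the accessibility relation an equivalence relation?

Reflexive: yes — every world is R-related to itself.
Symmetric: yes — every pair in R has its reverse in R.
Transitive: yes — every two-step R-path is closed by a direct edge.
So R is an equivalence relation.

Yes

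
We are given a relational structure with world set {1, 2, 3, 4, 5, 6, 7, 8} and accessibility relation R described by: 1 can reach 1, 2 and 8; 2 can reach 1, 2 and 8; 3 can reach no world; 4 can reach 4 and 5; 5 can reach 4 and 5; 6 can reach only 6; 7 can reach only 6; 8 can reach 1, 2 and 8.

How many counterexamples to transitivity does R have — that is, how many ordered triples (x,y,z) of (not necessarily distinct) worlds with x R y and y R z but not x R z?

0

R is transitive; there are no such tuples.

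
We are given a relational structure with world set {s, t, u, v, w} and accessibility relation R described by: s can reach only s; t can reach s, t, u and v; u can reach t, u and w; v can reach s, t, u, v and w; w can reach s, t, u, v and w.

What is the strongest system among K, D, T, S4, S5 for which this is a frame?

Serial (axiom D): yes — every world has a successor (e.g. s R s).
Reflexive (axiom T): yes — every world is R-related to itself.
Transitive (axiom 4): no — t R u and u R w, but not t R w.
Euclidean (axiom 5): no — t R s and t R u, but not s R u.
So F validates K, D, T; S4 would additionally require R to be transitive. The strongest is T.

T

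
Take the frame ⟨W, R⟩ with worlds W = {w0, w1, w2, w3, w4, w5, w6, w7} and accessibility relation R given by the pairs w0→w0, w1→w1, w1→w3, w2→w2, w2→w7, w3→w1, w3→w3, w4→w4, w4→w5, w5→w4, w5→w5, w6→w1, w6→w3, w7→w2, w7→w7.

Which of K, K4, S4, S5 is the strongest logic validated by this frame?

Transitive (axiom 4): yes — every two-step R-path is closed by a direct edge.
Reflexive (axiom T): no — w6 is not related to itself.
Euclidean (axiom 5): yes — any two successors of a common world are R-related.
So F validates K, K4; S4 would additionally require R to be reflexive. The strongest is K4.

K4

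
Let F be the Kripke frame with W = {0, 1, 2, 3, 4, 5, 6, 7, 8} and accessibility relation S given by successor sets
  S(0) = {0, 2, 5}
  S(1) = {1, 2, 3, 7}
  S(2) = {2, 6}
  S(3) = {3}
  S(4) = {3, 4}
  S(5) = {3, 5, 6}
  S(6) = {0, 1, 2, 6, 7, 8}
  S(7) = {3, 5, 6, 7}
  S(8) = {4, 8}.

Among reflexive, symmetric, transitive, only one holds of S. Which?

reflexive

Reflexive: yes — every world is S-related to itself.
Symmetric: no — 0 S 2 but not 2 S 0.
Transitive: no — 0 S 2 and 2 S 6, but not 0 S 6.
Only reflexive holds.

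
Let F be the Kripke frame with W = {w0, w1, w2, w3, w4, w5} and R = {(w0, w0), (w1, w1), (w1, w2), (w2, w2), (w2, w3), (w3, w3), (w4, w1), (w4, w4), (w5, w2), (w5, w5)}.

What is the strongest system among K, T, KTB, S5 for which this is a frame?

Reflexive (axiom T): yes — every world is R-related to itself.
Symmetric (axiom B): no — w1 R w2 but not w2 R w1.
Euclidean (axiom 5): no — w1 R w2 and w1 R w1, but not w2 R w1.
So F validates K, T; KTB would additionally require R to be symmetric. The strongest is T.

T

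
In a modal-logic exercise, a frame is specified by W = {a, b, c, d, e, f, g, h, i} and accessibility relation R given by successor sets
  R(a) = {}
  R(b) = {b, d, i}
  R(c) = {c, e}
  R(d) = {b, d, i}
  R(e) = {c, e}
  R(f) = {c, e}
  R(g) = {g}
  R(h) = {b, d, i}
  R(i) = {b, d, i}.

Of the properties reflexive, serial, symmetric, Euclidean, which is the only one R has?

Euclidean

Reflexive: no — a is not related to itself.
Serial: no — a has no R-successor.
Symmetric: no — f R c but not c R f.
Euclidean: yes — any two successors of a common world are R-related.
Only Euclidean holds.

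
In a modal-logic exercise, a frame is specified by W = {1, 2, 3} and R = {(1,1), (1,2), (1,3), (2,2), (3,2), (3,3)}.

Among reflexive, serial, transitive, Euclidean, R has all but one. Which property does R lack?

Euclidean

Reflexive: yes — every world is R-related to itself.
Serial: yes — every world has a successor (e.g. 1 R 1).
Transitive: yes — every two-step R-path is closed by a direct edge.
Euclidean: no — 1 R 2 and 1 R 3, but not 2 R 3.
Only Euclidean fails.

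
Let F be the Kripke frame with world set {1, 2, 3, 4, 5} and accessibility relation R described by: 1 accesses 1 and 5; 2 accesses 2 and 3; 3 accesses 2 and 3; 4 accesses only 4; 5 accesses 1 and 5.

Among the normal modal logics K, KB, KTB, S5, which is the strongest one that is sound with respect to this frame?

S5

Symmetric (axiom B): yes — every pair in R has its reverse in R.
Reflexive (axiom T): yes — every world is R-related to itself.
Euclidean (axiom 5): yes — any two successors of a common world are R-related.
So F validates K, KB, KTB, S5. The strongest is S5.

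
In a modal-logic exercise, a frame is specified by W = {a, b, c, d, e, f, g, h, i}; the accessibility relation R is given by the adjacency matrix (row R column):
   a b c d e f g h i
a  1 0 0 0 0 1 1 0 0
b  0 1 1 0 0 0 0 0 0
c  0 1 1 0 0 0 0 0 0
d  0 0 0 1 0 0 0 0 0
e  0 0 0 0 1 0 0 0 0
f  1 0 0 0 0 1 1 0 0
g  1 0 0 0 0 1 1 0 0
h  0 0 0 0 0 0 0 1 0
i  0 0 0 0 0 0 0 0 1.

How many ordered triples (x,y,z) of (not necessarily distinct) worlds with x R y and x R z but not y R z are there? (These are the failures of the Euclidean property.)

0

R is Euclidean; there are no such tuples.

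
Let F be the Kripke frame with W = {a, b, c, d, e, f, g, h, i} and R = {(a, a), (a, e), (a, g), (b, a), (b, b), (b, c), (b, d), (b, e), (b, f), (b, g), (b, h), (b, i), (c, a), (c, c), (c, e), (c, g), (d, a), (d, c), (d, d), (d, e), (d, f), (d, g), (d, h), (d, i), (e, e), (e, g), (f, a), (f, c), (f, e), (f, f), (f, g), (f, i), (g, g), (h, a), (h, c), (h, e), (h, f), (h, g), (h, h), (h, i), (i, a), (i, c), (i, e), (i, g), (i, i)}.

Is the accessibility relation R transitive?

Transitive: yes — every two-step R-path is closed by a direct edge.

Yes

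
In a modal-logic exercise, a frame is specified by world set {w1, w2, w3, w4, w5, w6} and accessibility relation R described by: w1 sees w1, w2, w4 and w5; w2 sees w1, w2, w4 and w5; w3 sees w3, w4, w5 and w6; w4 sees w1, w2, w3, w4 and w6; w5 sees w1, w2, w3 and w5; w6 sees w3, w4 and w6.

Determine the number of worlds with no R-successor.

R is serial; there are no such worlds.

0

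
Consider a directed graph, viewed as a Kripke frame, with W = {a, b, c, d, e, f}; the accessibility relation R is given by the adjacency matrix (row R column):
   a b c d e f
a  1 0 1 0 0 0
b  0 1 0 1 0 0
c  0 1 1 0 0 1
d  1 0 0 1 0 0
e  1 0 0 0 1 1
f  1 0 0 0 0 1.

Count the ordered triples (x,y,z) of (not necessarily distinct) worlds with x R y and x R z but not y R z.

Enumerating: (a,c,a), (b,d,b), (c,b,c), (c,b,f), (c,f,b), (c,f,c), (d,a,d), (e,a,e), (e,a,f), (e,f,e), (f,a,f).

11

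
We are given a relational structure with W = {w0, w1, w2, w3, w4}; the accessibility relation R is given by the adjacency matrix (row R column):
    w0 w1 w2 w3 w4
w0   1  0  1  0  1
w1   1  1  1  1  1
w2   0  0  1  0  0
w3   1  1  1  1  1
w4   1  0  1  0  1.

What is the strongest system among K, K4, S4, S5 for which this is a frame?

S4

Transitive (axiom 4): yes — every two-step R-path is closed by a direct edge.
Reflexive (axiom T): yes — every world is R-related to itself.
Euclidean (axiom 5): no — w0 R w2 and w0 R w4, but not w2 R w4.
So F validates K, K4, S4; S5 would additionally require R to be Euclidean. The strongest is S4.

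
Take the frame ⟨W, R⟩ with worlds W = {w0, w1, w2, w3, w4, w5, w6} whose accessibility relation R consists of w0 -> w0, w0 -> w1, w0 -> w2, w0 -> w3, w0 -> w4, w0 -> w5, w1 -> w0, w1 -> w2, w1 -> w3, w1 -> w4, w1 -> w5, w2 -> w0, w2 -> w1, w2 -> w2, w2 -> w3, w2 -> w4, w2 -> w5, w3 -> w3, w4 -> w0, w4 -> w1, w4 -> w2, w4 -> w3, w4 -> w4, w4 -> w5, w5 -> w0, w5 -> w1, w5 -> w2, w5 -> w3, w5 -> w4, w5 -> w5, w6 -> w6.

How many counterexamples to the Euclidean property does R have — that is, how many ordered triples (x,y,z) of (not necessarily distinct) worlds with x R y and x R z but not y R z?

28

Enumerating: (w0,w1,w1), (w0,w3,w0), (w0,w3,w1), (w0,w3,w2), (w0,w3,w4), (w0,w3,w5), (w1,w3,w0), (w1,w3,w2), (w1,w3,w4), (w1,w3,w5), (w2,w1,w1), (w2,w3,w0), … and 16 more.
Total: 28.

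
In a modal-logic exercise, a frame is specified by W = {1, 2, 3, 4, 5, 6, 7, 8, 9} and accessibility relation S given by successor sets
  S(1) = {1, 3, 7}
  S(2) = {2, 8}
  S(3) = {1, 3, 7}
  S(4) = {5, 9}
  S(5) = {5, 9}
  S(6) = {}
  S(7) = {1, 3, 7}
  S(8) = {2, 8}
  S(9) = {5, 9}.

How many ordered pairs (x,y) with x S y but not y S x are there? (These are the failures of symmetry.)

2

Enumerating: (4,5), (4,9).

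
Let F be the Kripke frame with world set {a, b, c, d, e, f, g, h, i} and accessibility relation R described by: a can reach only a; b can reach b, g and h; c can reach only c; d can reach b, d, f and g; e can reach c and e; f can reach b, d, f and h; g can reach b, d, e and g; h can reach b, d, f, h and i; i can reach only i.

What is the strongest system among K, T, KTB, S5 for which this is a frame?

T

Reflexive (axiom T): yes — every world is R-related to itself.
Symmetric (axiom B): no — d R b but not b R d.
Euclidean (axiom 5): no — b R g and b R h, but not g R h.
So F validates K, T; KTB would additionally require R to be symmetric. The strongest is T.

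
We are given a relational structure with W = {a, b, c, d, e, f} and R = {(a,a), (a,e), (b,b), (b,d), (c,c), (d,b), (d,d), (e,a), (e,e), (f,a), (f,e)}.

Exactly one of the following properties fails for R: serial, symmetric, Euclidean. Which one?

Serial: yes — every world has a successor (e.g. a R a).
Symmetric: no — f R a but not a R f.
Euclidean: yes — any two successors of a common world are R-related.
Only symmetric fails.

symmetric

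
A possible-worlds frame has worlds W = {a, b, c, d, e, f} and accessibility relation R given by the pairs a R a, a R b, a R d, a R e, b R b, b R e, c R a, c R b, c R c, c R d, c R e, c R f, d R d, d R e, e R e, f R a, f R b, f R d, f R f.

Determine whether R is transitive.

No

Transitive: no — f R a and a R e, but not f R e.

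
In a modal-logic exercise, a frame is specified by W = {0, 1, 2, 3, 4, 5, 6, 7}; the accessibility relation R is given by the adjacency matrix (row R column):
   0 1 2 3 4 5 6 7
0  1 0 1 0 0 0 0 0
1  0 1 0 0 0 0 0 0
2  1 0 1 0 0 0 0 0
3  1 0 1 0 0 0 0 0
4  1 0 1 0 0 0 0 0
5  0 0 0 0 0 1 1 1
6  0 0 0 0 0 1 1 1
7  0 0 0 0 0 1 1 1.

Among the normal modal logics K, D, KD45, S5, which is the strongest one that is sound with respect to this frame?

KD45

Serial (axiom D): yes — every world has a successor (e.g. 0 R 0).
Euclidean (axiom 5): yes — any two successors of a common world are R-related.
Transitive (axiom 4): yes — every two-step R-path is closed by a direct edge.
Reflexive (axiom T): no — 3 is not related to itself.
So F validates K, D, KD45; S5 would additionally require R to be reflexive. The strongest is KD45.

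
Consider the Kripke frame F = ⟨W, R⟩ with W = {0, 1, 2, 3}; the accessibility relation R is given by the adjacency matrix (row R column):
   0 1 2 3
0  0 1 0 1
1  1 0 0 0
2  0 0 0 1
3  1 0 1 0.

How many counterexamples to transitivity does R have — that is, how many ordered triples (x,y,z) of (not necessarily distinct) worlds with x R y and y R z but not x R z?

10

Enumerating: (0,1,0), (0,3,0), (0,3,2), (1,0,1), (1,0,3), (2,3,0), (2,3,2), (3,0,1), (3,0,3), (3,2,3).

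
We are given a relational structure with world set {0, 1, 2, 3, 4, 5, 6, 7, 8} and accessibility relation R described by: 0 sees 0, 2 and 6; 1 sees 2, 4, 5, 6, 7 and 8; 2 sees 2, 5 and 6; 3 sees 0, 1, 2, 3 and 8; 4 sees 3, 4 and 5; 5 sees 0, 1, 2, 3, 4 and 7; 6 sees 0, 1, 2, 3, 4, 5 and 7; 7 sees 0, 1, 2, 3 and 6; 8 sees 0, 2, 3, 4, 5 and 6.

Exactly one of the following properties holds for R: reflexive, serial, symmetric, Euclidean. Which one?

serial

Reflexive: no — 1 is not related to itself.
Serial: yes — every world has a successor (e.g. 0 R 0).
Symmetric: no — 0 R 2 but not 2 R 0.
Euclidean: no — 1 R 2 and 1 R 4, but not 2 R 4.
Only serial holds.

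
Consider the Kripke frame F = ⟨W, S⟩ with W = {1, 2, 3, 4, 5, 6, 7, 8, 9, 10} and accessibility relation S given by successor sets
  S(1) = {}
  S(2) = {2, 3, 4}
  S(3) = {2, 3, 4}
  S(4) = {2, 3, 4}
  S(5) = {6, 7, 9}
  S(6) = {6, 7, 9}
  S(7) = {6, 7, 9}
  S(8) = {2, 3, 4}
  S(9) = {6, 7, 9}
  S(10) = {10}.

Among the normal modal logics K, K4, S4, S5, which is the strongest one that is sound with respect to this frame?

Transitive (axiom 4): yes — every two-step S-path is closed by a direct edge.
Reflexive (axiom T): no — 1 is not related to itself.
Euclidean (axiom 5): yes — any two successors of a common world are S-related.
So F validates K, K4; S4 would additionally require S to be reflexive. The strongest is K4.

K4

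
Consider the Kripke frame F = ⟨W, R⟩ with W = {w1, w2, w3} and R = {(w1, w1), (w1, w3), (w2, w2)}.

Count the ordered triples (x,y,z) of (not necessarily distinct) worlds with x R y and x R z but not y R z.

Enumerating: (w1,w3,w1), (w1,w3,w3).

2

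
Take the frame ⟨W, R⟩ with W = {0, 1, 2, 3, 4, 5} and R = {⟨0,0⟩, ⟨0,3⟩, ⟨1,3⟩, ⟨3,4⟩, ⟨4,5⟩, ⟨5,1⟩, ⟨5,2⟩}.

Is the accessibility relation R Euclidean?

Euclidean: no — 5 R 1 and 5 R 2, but not 1 R 2.

No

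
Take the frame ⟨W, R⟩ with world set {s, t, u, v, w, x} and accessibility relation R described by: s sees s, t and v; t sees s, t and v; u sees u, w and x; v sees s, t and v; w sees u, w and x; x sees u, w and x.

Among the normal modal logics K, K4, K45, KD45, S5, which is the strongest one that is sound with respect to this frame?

Transitive (axiom 4): yes — every two-step R-path is closed by a direct edge.
Euclidean (axiom 5): yes — any two successors of a common world are R-related.
Serial (axiom D): yes — every world has a successor (e.g. s R s).
Reflexive (axiom T): yes — every world is R-related to itself.
So F validates K, K4, K45, KD45, S5. The strongest is S5.

S5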